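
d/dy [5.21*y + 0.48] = 5.21000000000000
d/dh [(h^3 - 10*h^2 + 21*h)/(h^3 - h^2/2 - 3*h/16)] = 32*(76*h^2 - 339*h + 99)/(256*h^4 - 256*h^3 - 32*h^2 + 48*h + 9)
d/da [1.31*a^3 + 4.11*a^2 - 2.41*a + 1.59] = 3.93*a^2 + 8.22*a - 2.41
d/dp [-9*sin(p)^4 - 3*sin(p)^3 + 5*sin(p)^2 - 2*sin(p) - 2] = (-36*sin(p)^3 - 9*sin(p)^2 + 10*sin(p) - 2)*cos(p)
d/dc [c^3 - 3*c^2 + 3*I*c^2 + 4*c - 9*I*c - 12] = 3*c^2 + 6*c*(-1 + I) + 4 - 9*I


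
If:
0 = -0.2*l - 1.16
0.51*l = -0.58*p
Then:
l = -5.80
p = 5.10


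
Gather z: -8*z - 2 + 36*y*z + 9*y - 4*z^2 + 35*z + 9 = 9*y - 4*z^2 + z*(36*y + 27) + 7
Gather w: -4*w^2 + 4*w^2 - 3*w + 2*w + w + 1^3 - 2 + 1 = 0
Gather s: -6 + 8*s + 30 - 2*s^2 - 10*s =-2*s^2 - 2*s + 24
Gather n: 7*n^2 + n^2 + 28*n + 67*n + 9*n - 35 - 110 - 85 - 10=8*n^2 + 104*n - 240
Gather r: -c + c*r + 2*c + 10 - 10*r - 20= c + r*(c - 10) - 10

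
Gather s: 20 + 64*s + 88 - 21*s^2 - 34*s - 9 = -21*s^2 + 30*s + 99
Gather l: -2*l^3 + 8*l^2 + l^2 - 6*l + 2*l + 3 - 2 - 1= -2*l^3 + 9*l^2 - 4*l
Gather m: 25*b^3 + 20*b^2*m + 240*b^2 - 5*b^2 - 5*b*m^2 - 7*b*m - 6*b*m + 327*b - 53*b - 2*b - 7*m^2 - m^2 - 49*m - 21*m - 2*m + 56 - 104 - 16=25*b^3 + 235*b^2 + 272*b + m^2*(-5*b - 8) + m*(20*b^2 - 13*b - 72) - 64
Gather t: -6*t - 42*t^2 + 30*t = -42*t^2 + 24*t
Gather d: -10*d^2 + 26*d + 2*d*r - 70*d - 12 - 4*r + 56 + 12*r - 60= -10*d^2 + d*(2*r - 44) + 8*r - 16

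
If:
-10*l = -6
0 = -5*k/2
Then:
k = 0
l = 3/5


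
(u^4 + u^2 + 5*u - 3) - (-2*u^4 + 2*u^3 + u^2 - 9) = 3*u^4 - 2*u^3 + 5*u + 6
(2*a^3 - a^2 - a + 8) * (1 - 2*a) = -4*a^4 + 4*a^3 + a^2 - 17*a + 8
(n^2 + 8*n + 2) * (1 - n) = -n^3 - 7*n^2 + 6*n + 2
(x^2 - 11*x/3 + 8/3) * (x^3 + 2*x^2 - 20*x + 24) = x^5 - 5*x^4/3 - 74*x^3/3 + 308*x^2/3 - 424*x/3 + 64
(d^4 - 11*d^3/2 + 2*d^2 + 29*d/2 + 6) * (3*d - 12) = 3*d^5 - 57*d^4/2 + 72*d^3 + 39*d^2/2 - 156*d - 72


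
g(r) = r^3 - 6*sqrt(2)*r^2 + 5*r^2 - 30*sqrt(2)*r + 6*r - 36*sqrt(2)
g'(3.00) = -30.34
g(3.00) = -164.56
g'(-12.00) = 479.22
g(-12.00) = -1843.68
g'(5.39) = 13.16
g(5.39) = -191.91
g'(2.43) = -35.65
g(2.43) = -145.66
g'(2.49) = -35.18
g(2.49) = -147.78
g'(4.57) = -5.63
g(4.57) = -194.73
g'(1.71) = -39.57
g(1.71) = -118.39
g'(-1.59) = -17.76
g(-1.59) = -5.82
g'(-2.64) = 2.88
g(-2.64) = 2.56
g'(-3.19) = 16.34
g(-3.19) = -2.64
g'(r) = 3*r^2 - 12*sqrt(2)*r + 10*r - 30*sqrt(2) + 6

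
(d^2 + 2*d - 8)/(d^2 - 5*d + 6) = (d + 4)/(d - 3)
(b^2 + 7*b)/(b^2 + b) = (b + 7)/(b + 1)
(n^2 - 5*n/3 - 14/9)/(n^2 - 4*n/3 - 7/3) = (n + 2/3)/(n + 1)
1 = 1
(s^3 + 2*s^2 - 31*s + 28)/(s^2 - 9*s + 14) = (s^3 + 2*s^2 - 31*s + 28)/(s^2 - 9*s + 14)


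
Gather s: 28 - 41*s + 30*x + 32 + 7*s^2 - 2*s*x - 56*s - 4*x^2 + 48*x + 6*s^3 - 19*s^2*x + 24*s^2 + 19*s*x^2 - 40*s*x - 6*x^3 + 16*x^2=6*s^3 + s^2*(31 - 19*x) + s*(19*x^2 - 42*x - 97) - 6*x^3 + 12*x^2 + 78*x + 60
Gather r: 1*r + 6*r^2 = 6*r^2 + r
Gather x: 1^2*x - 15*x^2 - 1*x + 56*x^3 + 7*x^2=56*x^3 - 8*x^2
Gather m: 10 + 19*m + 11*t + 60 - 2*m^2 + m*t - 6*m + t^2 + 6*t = -2*m^2 + m*(t + 13) + t^2 + 17*t + 70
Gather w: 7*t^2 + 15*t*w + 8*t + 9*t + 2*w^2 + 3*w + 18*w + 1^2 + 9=7*t^2 + 17*t + 2*w^2 + w*(15*t + 21) + 10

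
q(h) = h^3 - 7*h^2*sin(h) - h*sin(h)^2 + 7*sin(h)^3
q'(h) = -7*h^2*cos(h) + 3*h^2 - 2*h*sin(h)*cos(h) - 14*h*sin(h) + 21*sin(h)^2*cos(h) - sin(h)^2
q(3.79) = 112.24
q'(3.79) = 145.16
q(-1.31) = 4.27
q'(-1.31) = -12.20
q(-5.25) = -302.11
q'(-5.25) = 58.83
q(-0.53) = 0.08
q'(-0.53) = -0.69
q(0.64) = -0.19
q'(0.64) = -1.38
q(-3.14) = -30.85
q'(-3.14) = 98.54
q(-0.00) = 0.00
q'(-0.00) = 0.00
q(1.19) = -2.94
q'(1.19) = -9.86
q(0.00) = 0.00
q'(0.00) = 0.00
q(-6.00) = -285.79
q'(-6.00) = -105.78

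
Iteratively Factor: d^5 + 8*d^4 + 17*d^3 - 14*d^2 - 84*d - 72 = (d + 3)*(d^4 + 5*d^3 + 2*d^2 - 20*d - 24) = (d + 2)*(d + 3)*(d^3 + 3*d^2 - 4*d - 12) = (d + 2)^2*(d + 3)*(d^2 + d - 6) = (d + 2)^2*(d + 3)^2*(d - 2)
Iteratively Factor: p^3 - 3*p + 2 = (p + 2)*(p^2 - 2*p + 1) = (p - 1)*(p + 2)*(p - 1)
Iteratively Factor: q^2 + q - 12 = (q - 3)*(q + 4)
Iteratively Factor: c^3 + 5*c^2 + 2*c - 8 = (c + 4)*(c^2 + c - 2) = (c + 2)*(c + 4)*(c - 1)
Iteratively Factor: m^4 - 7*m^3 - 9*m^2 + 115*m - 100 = (m - 1)*(m^3 - 6*m^2 - 15*m + 100) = (m - 1)*(m + 4)*(m^2 - 10*m + 25) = (m - 5)*(m - 1)*(m + 4)*(m - 5)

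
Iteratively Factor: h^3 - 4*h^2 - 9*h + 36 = (h - 4)*(h^2 - 9) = (h - 4)*(h + 3)*(h - 3)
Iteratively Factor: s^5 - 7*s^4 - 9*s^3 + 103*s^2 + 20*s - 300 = (s - 2)*(s^4 - 5*s^3 - 19*s^2 + 65*s + 150) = (s - 5)*(s - 2)*(s^3 - 19*s - 30) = (s - 5)^2*(s - 2)*(s^2 + 5*s + 6) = (s - 5)^2*(s - 2)*(s + 3)*(s + 2)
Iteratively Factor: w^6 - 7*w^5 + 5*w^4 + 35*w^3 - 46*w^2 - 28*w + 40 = (w - 5)*(w^5 - 2*w^4 - 5*w^3 + 10*w^2 + 4*w - 8) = (w - 5)*(w - 1)*(w^4 - w^3 - 6*w^2 + 4*w + 8) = (w - 5)*(w - 1)*(w + 1)*(w^3 - 2*w^2 - 4*w + 8) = (w - 5)*(w - 2)*(w - 1)*(w + 1)*(w^2 - 4) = (w - 5)*(w - 2)^2*(w - 1)*(w + 1)*(w + 2)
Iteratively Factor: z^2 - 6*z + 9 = (z - 3)*(z - 3)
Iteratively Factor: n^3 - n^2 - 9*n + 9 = (n + 3)*(n^2 - 4*n + 3) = (n - 1)*(n + 3)*(n - 3)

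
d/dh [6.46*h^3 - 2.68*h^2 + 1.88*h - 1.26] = 19.38*h^2 - 5.36*h + 1.88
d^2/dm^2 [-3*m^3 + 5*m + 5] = -18*m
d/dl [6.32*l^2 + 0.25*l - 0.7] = 12.64*l + 0.25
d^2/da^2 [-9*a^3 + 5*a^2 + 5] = 10 - 54*a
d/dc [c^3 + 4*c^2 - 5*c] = 3*c^2 + 8*c - 5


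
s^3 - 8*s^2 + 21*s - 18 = (s - 3)^2*(s - 2)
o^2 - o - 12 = (o - 4)*(o + 3)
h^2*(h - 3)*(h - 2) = h^4 - 5*h^3 + 6*h^2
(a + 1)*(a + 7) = a^2 + 8*a + 7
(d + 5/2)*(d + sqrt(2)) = d^2 + sqrt(2)*d + 5*d/2 + 5*sqrt(2)/2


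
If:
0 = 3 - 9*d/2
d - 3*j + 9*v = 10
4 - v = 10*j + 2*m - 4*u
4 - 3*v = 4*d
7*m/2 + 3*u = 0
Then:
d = 2/3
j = -16/9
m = 16/5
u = -56/15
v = 4/9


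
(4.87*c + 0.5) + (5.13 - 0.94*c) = 3.93*c + 5.63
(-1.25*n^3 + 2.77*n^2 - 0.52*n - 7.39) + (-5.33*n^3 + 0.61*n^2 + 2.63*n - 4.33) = -6.58*n^3 + 3.38*n^2 + 2.11*n - 11.72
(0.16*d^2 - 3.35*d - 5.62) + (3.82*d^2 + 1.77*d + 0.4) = 3.98*d^2 - 1.58*d - 5.22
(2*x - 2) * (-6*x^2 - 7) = -12*x^3 + 12*x^2 - 14*x + 14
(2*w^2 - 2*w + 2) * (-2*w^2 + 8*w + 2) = -4*w^4 + 20*w^3 - 16*w^2 + 12*w + 4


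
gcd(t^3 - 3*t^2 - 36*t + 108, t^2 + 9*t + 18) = t + 6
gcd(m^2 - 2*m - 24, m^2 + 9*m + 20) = m + 4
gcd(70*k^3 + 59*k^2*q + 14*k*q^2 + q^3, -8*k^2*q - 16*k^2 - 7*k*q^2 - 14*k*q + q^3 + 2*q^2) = 1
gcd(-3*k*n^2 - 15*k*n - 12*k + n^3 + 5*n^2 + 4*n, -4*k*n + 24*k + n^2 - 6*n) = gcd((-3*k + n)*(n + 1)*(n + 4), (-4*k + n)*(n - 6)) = 1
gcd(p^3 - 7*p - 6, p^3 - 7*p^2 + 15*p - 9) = p - 3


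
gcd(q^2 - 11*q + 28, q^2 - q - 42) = q - 7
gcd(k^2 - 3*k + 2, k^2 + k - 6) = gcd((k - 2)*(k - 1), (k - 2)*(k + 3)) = k - 2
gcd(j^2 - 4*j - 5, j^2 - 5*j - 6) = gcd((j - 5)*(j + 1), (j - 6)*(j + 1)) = j + 1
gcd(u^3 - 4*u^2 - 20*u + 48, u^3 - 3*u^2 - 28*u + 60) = u^2 - 8*u + 12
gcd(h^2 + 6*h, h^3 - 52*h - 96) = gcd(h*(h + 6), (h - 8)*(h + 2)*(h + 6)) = h + 6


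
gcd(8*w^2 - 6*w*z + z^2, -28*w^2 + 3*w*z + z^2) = -4*w + z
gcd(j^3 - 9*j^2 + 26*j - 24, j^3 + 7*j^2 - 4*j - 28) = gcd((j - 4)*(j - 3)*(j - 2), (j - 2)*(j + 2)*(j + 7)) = j - 2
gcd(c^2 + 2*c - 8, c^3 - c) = 1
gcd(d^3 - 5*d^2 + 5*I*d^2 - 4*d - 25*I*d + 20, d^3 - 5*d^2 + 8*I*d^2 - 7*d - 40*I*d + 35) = d^2 + d*(-5 + I) - 5*I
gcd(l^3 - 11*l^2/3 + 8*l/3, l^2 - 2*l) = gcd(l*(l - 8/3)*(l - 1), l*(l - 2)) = l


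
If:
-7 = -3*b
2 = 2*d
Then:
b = 7/3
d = 1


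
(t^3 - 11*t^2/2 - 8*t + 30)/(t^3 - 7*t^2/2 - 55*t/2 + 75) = (2*t^2 + t - 10)/(2*t^2 + 5*t - 25)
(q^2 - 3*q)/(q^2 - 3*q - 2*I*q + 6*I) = q/(q - 2*I)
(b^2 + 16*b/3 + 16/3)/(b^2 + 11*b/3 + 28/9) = 3*(b + 4)/(3*b + 7)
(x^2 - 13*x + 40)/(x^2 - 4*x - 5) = (x - 8)/(x + 1)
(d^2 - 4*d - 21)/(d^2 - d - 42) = (d + 3)/(d + 6)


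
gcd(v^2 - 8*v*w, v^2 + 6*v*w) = v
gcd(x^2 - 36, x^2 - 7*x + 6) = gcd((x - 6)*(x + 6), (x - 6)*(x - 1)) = x - 6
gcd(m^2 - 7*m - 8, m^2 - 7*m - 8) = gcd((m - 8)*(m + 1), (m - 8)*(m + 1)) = m^2 - 7*m - 8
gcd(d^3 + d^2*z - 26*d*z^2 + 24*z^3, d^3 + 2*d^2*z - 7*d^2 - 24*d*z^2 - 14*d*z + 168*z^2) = -d^2 - 2*d*z + 24*z^2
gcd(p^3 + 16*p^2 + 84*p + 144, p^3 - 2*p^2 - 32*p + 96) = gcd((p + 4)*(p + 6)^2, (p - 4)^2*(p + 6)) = p + 6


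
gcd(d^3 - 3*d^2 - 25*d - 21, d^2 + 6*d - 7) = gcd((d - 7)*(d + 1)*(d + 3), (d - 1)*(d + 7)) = 1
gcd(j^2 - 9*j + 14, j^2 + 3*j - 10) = j - 2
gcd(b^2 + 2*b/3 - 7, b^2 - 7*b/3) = b - 7/3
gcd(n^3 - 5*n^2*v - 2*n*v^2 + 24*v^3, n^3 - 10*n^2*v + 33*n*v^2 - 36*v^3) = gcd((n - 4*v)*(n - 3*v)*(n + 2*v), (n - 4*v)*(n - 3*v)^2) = n^2 - 7*n*v + 12*v^2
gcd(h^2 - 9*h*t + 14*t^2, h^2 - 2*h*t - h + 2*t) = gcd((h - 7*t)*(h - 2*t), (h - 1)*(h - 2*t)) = -h + 2*t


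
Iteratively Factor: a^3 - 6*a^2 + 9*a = (a - 3)*(a^2 - 3*a) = (a - 3)^2*(a)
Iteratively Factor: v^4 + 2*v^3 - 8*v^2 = (v)*(v^3 + 2*v^2 - 8*v) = v*(v + 4)*(v^2 - 2*v) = v*(v - 2)*(v + 4)*(v)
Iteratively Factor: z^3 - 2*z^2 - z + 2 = (z - 1)*(z^2 - z - 2) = (z - 2)*(z - 1)*(z + 1)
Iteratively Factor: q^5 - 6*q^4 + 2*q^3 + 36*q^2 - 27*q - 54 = (q - 3)*(q^4 - 3*q^3 - 7*q^2 + 15*q + 18) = (q - 3)^2*(q^3 - 7*q - 6) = (q - 3)^2*(q + 1)*(q^2 - q - 6) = (q - 3)^3*(q + 1)*(q + 2)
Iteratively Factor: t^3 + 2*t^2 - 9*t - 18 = (t - 3)*(t^2 + 5*t + 6) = (t - 3)*(t + 2)*(t + 3)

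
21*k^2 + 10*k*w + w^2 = (3*k + w)*(7*k + w)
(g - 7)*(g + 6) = g^2 - g - 42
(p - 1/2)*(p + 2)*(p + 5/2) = p^3 + 4*p^2 + 11*p/4 - 5/2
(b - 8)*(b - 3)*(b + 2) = b^3 - 9*b^2 + 2*b + 48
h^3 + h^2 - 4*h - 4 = (h - 2)*(h + 1)*(h + 2)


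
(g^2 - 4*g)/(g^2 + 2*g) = (g - 4)/(g + 2)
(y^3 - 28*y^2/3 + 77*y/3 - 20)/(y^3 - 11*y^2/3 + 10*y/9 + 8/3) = 3*(y - 5)/(3*y + 2)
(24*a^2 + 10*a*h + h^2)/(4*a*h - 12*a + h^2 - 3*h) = (6*a + h)/(h - 3)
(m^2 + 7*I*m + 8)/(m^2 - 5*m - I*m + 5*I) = (m + 8*I)/(m - 5)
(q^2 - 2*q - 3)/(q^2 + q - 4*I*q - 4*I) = (q - 3)/(q - 4*I)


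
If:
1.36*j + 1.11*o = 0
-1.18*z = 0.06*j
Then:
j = -19.6666666666667*z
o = 24.0960960960961*z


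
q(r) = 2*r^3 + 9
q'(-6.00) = 216.00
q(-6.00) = -423.00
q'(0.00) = 0.00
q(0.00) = 9.00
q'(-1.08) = 7.00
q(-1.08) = 6.48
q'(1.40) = 11.76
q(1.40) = 14.49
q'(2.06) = 25.46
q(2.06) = 26.48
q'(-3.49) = 73.08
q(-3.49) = -76.02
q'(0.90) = 4.86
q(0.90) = 10.46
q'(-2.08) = 25.96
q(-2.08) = -9.00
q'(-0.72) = 3.11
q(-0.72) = 8.25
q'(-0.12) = 0.09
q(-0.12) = 9.00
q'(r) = 6*r^2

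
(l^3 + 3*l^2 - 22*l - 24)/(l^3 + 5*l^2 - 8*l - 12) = (l - 4)/(l - 2)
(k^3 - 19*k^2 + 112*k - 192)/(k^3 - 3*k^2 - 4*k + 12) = (k^2 - 16*k + 64)/(k^2 - 4)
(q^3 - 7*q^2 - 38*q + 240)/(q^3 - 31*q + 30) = (q - 8)/(q - 1)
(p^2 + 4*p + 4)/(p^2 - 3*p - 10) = (p + 2)/(p - 5)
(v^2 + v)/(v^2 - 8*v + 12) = v*(v + 1)/(v^2 - 8*v + 12)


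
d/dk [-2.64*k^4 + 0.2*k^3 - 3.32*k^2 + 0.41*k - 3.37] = -10.56*k^3 + 0.6*k^2 - 6.64*k + 0.41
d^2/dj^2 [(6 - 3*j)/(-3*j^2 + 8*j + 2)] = 6*((14 - 9*j)*(-3*j^2 + 8*j + 2) - 4*(j - 2)*(3*j - 4)^2)/(-3*j^2 + 8*j + 2)^3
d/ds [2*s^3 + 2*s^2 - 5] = 2*s*(3*s + 2)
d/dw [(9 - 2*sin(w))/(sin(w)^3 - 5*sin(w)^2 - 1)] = (4*sin(w)^3 - 37*sin(w)^2 + 90*sin(w) + 2)*cos(w)/(sin(w)^3 - 5*sin(w)^2 - 1)^2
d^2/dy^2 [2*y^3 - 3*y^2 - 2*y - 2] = 12*y - 6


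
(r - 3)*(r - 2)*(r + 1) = r^3 - 4*r^2 + r + 6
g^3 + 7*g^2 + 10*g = g*(g + 2)*(g + 5)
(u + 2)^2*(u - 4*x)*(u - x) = u^4 - 5*u^3*x + 4*u^3 + 4*u^2*x^2 - 20*u^2*x + 4*u^2 + 16*u*x^2 - 20*u*x + 16*x^2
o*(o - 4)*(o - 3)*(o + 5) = o^4 - 2*o^3 - 23*o^2 + 60*o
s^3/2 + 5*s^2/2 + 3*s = s*(s/2 + 1)*(s + 3)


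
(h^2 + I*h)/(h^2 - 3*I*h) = (h + I)/(h - 3*I)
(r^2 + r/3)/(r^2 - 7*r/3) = (3*r + 1)/(3*r - 7)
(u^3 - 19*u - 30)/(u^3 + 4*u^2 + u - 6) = (u - 5)/(u - 1)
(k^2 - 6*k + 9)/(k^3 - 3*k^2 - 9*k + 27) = 1/(k + 3)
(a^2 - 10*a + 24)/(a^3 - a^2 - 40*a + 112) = (a - 6)/(a^2 + 3*a - 28)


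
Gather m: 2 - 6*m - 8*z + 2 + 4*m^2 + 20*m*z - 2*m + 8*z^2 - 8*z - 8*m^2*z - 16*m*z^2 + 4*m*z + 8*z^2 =m^2*(4 - 8*z) + m*(-16*z^2 + 24*z - 8) + 16*z^2 - 16*z + 4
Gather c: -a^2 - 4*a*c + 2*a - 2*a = -a^2 - 4*a*c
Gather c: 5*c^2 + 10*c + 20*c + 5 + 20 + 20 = 5*c^2 + 30*c + 45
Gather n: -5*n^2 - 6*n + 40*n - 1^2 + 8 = -5*n^2 + 34*n + 7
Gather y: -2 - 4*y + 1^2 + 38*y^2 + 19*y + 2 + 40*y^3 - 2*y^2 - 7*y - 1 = 40*y^3 + 36*y^2 + 8*y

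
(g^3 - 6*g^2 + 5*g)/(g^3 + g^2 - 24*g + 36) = g*(g^2 - 6*g + 5)/(g^3 + g^2 - 24*g + 36)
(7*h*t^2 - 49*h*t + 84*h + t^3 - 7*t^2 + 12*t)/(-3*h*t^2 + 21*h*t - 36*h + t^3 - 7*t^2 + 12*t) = (7*h + t)/(-3*h + t)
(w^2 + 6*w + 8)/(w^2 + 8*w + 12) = (w + 4)/(w + 6)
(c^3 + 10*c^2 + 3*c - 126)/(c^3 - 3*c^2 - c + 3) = (c^2 + 13*c + 42)/(c^2 - 1)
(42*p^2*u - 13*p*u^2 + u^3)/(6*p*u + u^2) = (42*p^2 - 13*p*u + u^2)/(6*p + u)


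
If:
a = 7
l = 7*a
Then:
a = 7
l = 49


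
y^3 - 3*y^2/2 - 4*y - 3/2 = (y - 3)*(y + 1/2)*(y + 1)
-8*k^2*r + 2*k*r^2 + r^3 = r*(-2*k + r)*(4*k + r)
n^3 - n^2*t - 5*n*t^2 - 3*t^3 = (n - 3*t)*(n + t)^2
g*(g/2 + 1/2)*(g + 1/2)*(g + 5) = g^4/2 + 13*g^3/4 + 4*g^2 + 5*g/4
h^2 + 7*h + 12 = (h + 3)*(h + 4)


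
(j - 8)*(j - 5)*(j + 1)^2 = j^4 - 11*j^3 + 15*j^2 + 67*j + 40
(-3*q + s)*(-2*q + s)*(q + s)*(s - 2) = 6*q^3*s - 12*q^3 + q^2*s^2 - 2*q^2*s - 4*q*s^3 + 8*q*s^2 + s^4 - 2*s^3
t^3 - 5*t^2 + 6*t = t*(t - 3)*(t - 2)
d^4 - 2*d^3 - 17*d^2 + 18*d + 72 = (d - 4)*(d - 3)*(d + 2)*(d + 3)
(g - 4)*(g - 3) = g^2 - 7*g + 12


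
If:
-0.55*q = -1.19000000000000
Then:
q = 2.16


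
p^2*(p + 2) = p^3 + 2*p^2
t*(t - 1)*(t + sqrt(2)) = t^3 - t^2 + sqrt(2)*t^2 - sqrt(2)*t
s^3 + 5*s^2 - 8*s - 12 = (s - 2)*(s + 1)*(s + 6)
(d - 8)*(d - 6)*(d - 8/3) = d^3 - 50*d^2/3 + 256*d/3 - 128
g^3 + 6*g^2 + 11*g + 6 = (g + 1)*(g + 2)*(g + 3)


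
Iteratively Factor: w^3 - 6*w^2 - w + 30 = (w + 2)*(w^2 - 8*w + 15) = (w - 3)*(w + 2)*(w - 5)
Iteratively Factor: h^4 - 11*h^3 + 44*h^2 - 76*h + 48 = (h - 3)*(h^3 - 8*h^2 + 20*h - 16) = (h - 3)*(h - 2)*(h^2 - 6*h + 8) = (h - 3)*(h - 2)^2*(h - 4)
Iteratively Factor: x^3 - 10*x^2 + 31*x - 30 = (x - 5)*(x^2 - 5*x + 6) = (x - 5)*(x - 2)*(x - 3)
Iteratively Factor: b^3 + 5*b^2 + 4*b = (b + 1)*(b^2 + 4*b) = b*(b + 1)*(b + 4)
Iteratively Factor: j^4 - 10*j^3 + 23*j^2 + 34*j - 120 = (j - 4)*(j^3 - 6*j^2 - j + 30) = (j - 5)*(j - 4)*(j^2 - j - 6) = (j - 5)*(j - 4)*(j + 2)*(j - 3)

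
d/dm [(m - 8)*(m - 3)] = 2*m - 11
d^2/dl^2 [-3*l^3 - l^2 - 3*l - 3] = -18*l - 2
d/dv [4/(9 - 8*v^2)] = 64*v/(8*v^2 - 9)^2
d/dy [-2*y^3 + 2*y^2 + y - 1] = -6*y^2 + 4*y + 1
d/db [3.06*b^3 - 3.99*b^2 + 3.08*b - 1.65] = 9.18*b^2 - 7.98*b + 3.08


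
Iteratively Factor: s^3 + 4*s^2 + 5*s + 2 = (s + 2)*(s^2 + 2*s + 1) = (s + 1)*(s + 2)*(s + 1)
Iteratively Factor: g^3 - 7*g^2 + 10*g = (g)*(g^2 - 7*g + 10) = g*(g - 2)*(g - 5)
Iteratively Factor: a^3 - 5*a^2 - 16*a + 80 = (a - 4)*(a^2 - a - 20) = (a - 4)*(a + 4)*(a - 5)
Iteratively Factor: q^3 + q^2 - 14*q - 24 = (q - 4)*(q^2 + 5*q + 6) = (q - 4)*(q + 3)*(q + 2)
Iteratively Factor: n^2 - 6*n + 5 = (n - 5)*(n - 1)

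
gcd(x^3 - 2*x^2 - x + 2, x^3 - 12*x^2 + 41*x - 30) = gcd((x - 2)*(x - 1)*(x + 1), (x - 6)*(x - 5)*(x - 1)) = x - 1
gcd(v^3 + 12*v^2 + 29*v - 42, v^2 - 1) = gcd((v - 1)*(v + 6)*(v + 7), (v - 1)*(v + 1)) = v - 1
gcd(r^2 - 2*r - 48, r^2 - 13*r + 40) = r - 8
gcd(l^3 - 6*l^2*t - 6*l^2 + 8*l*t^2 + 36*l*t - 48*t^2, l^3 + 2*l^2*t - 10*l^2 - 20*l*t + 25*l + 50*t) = 1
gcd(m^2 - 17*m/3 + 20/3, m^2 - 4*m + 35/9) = m - 5/3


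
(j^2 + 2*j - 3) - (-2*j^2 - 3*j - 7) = 3*j^2 + 5*j + 4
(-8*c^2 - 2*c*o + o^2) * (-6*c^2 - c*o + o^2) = 48*c^4 + 20*c^3*o - 12*c^2*o^2 - 3*c*o^3 + o^4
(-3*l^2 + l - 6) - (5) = -3*l^2 + l - 11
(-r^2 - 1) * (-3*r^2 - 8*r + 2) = 3*r^4 + 8*r^3 + r^2 + 8*r - 2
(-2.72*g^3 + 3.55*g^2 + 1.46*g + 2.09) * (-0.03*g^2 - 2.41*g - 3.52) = 0.0816*g^5 + 6.4487*g^4 + 0.9751*g^3 - 16.0773*g^2 - 10.1761*g - 7.3568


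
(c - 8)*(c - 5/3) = c^2 - 29*c/3 + 40/3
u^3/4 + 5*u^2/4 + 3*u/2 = u*(u/4 + 1/2)*(u + 3)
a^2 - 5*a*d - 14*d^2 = (a - 7*d)*(a + 2*d)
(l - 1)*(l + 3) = l^2 + 2*l - 3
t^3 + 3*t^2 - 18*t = t*(t - 3)*(t + 6)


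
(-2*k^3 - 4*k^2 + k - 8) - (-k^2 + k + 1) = -2*k^3 - 3*k^2 - 9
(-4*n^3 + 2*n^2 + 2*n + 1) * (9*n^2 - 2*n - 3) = -36*n^5 + 26*n^4 + 26*n^3 - n^2 - 8*n - 3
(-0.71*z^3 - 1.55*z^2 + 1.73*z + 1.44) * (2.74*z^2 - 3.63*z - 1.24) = -1.9454*z^5 - 1.6697*z^4 + 11.2471*z^3 - 0.412299999999999*z^2 - 7.3724*z - 1.7856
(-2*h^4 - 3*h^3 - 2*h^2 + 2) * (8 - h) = 2*h^5 - 13*h^4 - 22*h^3 - 16*h^2 - 2*h + 16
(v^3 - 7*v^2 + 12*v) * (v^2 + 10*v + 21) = v^5 + 3*v^4 - 37*v^3 - 27*v^2 + 252*v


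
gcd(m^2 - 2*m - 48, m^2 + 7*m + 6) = m + 6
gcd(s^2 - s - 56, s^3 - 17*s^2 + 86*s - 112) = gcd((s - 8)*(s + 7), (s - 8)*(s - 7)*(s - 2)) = s - 8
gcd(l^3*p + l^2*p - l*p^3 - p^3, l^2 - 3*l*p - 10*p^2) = 1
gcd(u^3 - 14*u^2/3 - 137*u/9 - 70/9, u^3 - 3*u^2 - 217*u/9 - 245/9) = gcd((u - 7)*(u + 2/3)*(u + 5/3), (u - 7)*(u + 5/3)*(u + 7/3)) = u^2 - 16*u/3 - 35/3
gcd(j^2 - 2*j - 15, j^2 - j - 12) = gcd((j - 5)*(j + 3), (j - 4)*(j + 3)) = j + 3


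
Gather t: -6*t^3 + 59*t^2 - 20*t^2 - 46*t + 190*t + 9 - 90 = -6*t^3 + 39*t^2 + 144*t - 81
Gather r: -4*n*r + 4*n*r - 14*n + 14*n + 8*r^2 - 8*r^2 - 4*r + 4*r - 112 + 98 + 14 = 0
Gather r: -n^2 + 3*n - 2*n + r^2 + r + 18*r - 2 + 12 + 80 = -n^2 + n + r^2 + 19*r + 90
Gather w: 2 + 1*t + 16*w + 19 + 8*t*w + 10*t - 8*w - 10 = 11*t + w*(8*t + 8) + 11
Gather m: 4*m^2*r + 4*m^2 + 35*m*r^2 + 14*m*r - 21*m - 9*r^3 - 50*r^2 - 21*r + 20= m^2*(4*r + 4) + m*(35*r^2 + 14*r - 21) - 9*r^3 - 50*r^2 - 21*r + 20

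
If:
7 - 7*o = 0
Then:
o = 1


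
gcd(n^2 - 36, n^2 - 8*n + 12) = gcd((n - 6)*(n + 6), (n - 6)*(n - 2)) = n - 6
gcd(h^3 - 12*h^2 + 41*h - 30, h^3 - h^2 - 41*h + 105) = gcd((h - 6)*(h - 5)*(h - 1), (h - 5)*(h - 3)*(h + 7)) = h - 5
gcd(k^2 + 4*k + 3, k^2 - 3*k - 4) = k + 1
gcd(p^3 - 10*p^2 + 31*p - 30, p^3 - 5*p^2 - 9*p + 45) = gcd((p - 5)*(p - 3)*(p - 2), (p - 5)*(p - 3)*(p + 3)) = p^2 - 8*p + 15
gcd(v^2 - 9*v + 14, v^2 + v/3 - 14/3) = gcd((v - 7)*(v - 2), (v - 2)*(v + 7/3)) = v - 2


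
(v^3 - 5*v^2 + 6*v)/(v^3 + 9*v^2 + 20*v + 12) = v*(v^2 - 5*v + 6)/(v^3 + 9*v^2 + 20*v + 12)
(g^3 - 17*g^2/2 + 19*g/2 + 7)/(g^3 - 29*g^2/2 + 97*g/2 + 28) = (g - 2)/(g - 8)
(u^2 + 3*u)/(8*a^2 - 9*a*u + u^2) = u*(u + 3)/(8*a^2 - 9*a*u + u^2)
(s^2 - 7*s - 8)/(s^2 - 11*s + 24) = (s + 1)/(s - 3)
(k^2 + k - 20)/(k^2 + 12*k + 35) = (k - 4)/(k + 7)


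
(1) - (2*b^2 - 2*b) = -2*b^2 + 2*b + 1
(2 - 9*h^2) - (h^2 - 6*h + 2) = -10*h^2 + 6*h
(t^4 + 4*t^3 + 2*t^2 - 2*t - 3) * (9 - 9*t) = -9*t^5 - 27*t^4 + 18*t^3 + 36*t^2 + 9*t - 27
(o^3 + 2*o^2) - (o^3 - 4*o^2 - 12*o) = 6*o^2 + 12*o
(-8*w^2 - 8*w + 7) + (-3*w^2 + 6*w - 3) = -11*w^2 - 2*w + 4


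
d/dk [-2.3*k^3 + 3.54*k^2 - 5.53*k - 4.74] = -6.9*k^2 + 7.08*k - 5.53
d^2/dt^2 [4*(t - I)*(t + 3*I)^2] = 24*t + 40*I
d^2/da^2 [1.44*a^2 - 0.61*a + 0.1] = 2.88000000000000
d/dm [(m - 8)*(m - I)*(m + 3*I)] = 3*m^2 + 4*m*(-4 + I) + 3 - 16*I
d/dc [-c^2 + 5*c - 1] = 5 - 2*c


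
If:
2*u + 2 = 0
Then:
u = -1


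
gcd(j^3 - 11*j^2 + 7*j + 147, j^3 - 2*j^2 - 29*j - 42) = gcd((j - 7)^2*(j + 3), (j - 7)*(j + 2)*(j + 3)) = j^2 - 4*j - 21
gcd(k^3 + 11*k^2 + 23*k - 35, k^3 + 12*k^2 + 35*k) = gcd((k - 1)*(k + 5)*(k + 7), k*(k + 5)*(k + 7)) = k^2 + 12*k + 35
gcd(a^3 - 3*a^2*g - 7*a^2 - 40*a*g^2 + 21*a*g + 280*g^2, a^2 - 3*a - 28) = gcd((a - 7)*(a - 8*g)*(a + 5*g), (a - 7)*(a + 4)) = a - 7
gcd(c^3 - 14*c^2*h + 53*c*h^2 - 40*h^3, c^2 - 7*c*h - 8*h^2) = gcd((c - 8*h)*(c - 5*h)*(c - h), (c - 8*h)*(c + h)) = c - 8*h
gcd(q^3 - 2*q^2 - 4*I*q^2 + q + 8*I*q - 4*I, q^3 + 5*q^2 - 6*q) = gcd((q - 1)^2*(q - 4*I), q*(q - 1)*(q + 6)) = q - 1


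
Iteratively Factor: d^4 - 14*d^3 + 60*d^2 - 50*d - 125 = (d - 5)*(d^3 - 9*d^2 + 15*d + 25) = (d - 5)^2*(d^2 - 4*d - 5) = (d - 5)^3*(d + 1)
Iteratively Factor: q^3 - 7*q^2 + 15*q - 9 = (q - 1)*(q^2 - 6*q + 9) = (q - 3)*(q - 1)*(q - 3)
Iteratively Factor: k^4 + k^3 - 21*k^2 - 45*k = (k)*(k^3 + k^2 - 21*k - 45) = k*(k - 5)*(k^2 + 6*k + 9) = k*(k - 5)*(k + 3)*(k + 3)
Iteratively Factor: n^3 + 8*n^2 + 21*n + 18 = (n + 2)*(n^2 + 6*n + 9) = (n + 2)*(n + 3)*(n + 3)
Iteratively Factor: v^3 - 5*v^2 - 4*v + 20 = (v - 2)*(v^2 - 3*v - 10) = (v - 2)*(v + 2)*(v - 5)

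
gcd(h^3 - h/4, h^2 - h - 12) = 1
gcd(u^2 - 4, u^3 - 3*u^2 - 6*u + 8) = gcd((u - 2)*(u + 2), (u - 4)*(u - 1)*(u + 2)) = u + 2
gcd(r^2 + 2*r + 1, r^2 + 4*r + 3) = r + 1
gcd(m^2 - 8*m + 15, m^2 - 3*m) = m - 3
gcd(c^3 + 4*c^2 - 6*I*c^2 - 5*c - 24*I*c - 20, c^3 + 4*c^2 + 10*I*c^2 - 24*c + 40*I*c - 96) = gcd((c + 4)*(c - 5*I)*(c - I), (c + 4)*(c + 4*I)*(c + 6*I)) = c + 4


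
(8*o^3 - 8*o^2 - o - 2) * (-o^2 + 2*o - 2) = -8*o^5 + 24*o^4 - 31*o^3 + 16*o^2 - 2*o + 4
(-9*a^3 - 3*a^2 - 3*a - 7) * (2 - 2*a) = 18*a^4 - 12*a^3 + 8*a - 14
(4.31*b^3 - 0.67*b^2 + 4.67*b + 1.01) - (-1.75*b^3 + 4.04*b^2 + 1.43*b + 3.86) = 6.06*b^3 - 4.71*b^2 + 3.24*b - 2.85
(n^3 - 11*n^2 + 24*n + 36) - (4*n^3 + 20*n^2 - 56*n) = -3*n^3 - 31*n^2 + 80*n + 36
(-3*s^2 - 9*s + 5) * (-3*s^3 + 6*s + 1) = 9*s^5 + 27*s^4 - 33*s^3 - 57*s^2 + 21*s + 5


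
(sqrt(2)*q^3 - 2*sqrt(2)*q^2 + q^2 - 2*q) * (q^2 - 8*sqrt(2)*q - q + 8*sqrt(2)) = sqrt(2)*q^5 - 15*q^4 - 3*sqrt(2)*q^4 - 6*sqrt(2)*q^3 + 45*q^3 - 30*q^2 + 24*sqrt(2)*q^2 - 16*sqrt(2)*q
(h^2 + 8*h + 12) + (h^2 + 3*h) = 2*h^2 + 11*h + 12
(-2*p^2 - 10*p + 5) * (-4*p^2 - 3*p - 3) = 8*p^4 + 46*p^3 + 16*p^2 + 15*p - 15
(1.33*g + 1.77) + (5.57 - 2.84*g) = 7.34 - 1.51*g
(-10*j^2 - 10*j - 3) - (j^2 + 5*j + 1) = -11*j^2 - 15*j - 4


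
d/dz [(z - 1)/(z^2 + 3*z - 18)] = (z^2 + 3*z - (z - 1)*(2*z + 3) - 18)/(z^2 + 3*z - 18)^2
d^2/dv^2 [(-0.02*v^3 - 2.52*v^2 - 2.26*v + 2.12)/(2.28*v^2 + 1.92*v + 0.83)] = (-2.22044604925031e-16*v^5 + 4.26325641456066e-14*v^4 - 1.50542399999998*v^3 + 94.545504*v^2 + 81.261348*v + 11.337576)/(11.852352*v^6 + 29.942784*v^5 + 38.158992*v^4 + 28.878336*v^3 + 13.891212*v^2 + 3.968064*v + 0.571787)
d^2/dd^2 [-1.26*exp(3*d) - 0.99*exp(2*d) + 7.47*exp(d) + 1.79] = (-11.34*exp(2*d) - 3.96*exp(d) + 7.47)*exp(d)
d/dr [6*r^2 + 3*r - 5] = 12*r + 3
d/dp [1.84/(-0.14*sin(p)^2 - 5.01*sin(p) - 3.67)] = (0.5152*sin(p) + 9.2184)*cos(p)/(0.14*sin(p)^2 + 5.01*sin(p) + 3.67)^2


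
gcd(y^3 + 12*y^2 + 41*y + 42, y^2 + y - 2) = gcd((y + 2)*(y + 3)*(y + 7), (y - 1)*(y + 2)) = y + 2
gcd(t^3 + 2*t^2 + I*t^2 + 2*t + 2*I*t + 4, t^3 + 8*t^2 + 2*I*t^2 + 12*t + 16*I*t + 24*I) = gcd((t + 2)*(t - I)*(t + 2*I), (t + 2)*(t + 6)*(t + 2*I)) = t^2 + t*(2 + 2*I) + 4*I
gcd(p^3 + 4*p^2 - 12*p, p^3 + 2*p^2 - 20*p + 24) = p^2 + 4*p - 12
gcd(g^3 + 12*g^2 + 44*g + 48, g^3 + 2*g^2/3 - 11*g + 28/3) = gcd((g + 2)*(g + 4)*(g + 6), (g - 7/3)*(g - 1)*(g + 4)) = g + 4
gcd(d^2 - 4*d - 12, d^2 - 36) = d - 6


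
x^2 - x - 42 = (x - 7)*(x + 6)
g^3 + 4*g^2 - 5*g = g*(g - 1)*(g + 5)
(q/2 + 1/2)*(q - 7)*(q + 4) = q^3/2 - q^2 - 31*q/2 - 14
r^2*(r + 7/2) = r^3 + 7*r^2/2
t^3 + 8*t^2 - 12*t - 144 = (t - 4)*(t + 6)^2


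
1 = 1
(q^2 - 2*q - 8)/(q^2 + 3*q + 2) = (q - 4)/(q + 1)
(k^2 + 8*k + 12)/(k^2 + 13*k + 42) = (k + 2)/(k + 7)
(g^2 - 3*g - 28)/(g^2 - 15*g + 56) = (g + 4)/(g - 8)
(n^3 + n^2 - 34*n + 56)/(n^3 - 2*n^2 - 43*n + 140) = (n - 2)/(n - 5)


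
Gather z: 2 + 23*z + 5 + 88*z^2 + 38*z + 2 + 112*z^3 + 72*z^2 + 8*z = 112*z^3 + 160*z^2 + 69*z + 9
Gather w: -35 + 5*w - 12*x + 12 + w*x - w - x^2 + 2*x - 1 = w*(x + 4) - x^2 - 10*x - 24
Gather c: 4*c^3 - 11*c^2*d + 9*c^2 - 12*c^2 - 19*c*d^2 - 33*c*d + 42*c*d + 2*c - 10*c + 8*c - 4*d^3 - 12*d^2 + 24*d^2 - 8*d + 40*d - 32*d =4*c^3 + c^2*(-11*d - 3) + c*(-19*d^2 + 9*d) - 4*d^3 + 12*d^2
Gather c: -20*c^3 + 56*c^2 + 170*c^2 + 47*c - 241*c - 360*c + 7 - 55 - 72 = -20*c^3 + 226*c^2 - 554*c - 120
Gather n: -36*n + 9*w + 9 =-36*n + 9*w + 9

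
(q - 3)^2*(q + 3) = q^3 - 3*q^2 - 9*q + 27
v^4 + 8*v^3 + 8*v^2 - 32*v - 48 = (v - 2)*(v + 2)^2*(v + 6)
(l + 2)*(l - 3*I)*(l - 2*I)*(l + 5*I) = l^4 + 2*l^3 + 19*l^2 + 38*l - 30*I*l - 60*I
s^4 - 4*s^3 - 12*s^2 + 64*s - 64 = (s - 4)*(s - 2)^2*(s + 4)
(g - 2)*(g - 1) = g^2 - 3*g + 2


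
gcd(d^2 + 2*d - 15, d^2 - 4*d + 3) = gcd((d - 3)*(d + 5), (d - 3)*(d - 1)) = d - 3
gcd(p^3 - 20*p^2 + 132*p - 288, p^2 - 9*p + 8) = p - 8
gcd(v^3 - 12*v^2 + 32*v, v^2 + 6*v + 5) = 1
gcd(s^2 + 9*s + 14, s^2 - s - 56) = s + 7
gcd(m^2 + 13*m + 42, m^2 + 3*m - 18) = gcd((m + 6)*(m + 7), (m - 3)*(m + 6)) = m + 6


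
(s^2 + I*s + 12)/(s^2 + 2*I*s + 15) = (s + 4*I)/(s + 5*I)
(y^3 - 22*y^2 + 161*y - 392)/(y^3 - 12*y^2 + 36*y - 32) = (y^2 - 14*y + 49)/(y^2 - 4*y + 4)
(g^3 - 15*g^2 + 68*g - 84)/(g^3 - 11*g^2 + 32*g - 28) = (g - 6)/(g - 2)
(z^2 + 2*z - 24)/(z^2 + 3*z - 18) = (z - 4)/(z - 3)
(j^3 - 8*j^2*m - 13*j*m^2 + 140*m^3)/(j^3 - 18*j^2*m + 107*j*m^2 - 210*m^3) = (j + 4*m)/(j - 6*m)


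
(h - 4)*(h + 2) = h^2 - 2*h - 8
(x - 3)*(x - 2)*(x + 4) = x^3 - x^2 - 14*x + 24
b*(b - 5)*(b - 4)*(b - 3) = b^4 - 12*b^3 + 47*b^2 - 60*b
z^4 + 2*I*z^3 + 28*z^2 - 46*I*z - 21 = (z - 3*I)*(z - I)^2*(z + 7*I)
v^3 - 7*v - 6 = (v - 3)*(v + 1)*(v + 2)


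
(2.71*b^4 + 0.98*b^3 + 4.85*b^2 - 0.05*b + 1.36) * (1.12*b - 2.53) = 3.0352*b^5 - 5.7587*b^4 + 2.9526*b^3 - 12.3265*b^2 + 1.6497*b - 3.4408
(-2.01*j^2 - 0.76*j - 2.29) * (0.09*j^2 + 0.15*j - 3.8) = -0.1809*j^4 - 0.3699*j^3 + 7.3179*j^2 + 2.5445*j + 8.702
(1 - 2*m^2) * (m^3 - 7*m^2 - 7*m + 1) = -2*m^5 + 14*m^4 + 15*m^3 - 9*m^2 - 7*m + 1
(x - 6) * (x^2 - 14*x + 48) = x^3 - 20*x^2 + 132*x - 288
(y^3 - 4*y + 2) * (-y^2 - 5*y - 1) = -y^5 - 5*y^4 + 3*y^3 + 18*y^2 - 6*y - 2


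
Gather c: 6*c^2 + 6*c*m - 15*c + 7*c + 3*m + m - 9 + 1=6*c^2 + c*(6*m - 8) + 4*m - 8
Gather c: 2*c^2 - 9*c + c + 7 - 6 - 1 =2*c^2 - 8*c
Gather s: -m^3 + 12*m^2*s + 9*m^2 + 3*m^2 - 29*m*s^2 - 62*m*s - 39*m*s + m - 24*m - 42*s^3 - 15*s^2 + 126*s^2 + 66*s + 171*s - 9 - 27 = -m^3 + 12*m^2 - 23*m - 42*s^3 + s^2*(111 - 29*m) + s*(12*m^2 - 101*m + 237) - 36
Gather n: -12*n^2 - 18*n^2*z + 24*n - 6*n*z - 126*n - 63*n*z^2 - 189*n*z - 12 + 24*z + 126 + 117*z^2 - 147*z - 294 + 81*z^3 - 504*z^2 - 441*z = n^2*(-18*z - 12) + n*(-63*z^2 - 195*z - 102) + 81*z^3 - 387*z^2 - 564*z - 180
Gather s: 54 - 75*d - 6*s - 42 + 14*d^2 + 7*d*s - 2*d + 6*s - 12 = 14*d^2 + 7*d*s - 77*d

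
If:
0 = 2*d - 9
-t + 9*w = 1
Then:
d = 9/2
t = 9*w - 1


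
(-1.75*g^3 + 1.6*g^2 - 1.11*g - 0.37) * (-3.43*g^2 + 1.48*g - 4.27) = 6.0025*g^5 - 8.078*g^4 + 13.6478*g^3 - 7.2057*g^2 + 4.1921*g + 1.5799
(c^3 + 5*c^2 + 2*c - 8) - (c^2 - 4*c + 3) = c^3 + 4*c^2 + 6*c - 11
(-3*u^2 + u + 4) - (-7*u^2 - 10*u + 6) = 4*u^2 + 11*u - 2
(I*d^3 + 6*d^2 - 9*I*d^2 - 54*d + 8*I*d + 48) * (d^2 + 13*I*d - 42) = I*d^5 - 7*d^4 - 9*I*d^4 + 63*d^3 + 44*I*d^3 - 308*d^2 - 324*I*d^2 + 2268*d + 288*I*d - 2016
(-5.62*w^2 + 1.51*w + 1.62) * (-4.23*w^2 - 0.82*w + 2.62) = 23.7726*w^4 - 1.7789*w^3 - 22.8152*w^2 + 2.6278*w + 4.2444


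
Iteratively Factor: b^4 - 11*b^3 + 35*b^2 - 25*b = (b - 5)*(b^3 - 6*b^2 + 5*b) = (b - 5)^2*(b^2 - b) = (b - 5)^2*(b - 1)*(b)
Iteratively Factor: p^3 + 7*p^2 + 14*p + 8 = (p + 4)*(p^2 + 3*p + 2) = (p + 1)*(p + 4)*(p + 2)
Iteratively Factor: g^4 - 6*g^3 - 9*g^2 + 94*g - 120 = (g - 5)*(g^3 - g^2 - 14*g + 24) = (g - 5)*(g - 3)*(g^2 + 2*g - 8) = (g - 5)*(g - 3)*(g - 2)*(g + 4)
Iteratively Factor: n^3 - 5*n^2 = (n)*(n^2 - 5*n) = n^2*(n - 5)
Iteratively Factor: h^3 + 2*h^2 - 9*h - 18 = (h + 2)*(h^2 - 9) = (h - 3)*(h + 2)*(h + 3)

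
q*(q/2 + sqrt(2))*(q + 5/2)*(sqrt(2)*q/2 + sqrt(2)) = sqrt(2)*q^4/4 + q^3 + 9*sqrt(2)*q^3/8 + 5*sqrt(2)*q^2/4 + 9*q^2/2 + 5*q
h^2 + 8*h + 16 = (h + 4)^2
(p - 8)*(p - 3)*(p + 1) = p^3 - 10*p^2 + 13*p + 24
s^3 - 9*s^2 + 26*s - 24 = (s - 4)*(s - 3)*(s - 2)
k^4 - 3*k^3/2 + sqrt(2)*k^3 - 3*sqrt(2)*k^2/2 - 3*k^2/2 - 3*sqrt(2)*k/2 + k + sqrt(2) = (k - 2)*(k - 1/2)*(k + 1)*(k + sqrt(2))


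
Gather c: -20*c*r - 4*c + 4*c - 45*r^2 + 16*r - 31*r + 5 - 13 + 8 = -20*c*r - 45*r^2 - 15*r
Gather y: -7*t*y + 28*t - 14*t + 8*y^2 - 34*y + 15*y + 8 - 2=14*t + 8*y^2 + y*(-7*t - 19) + 6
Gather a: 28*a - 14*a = 14*a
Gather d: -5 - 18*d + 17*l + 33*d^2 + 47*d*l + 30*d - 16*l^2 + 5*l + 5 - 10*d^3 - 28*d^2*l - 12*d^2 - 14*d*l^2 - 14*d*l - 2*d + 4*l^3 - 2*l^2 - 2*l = -10*d^3 + d^2*(21 - 28*l) + d*(-14*l^2 + 33*l + 10) + 4*l^3 - 18*l^2 + 20*l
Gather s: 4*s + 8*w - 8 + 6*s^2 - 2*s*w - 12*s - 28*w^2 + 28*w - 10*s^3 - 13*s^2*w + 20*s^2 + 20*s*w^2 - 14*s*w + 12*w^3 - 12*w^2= -10*s^3 + s^2*(26 - 13*w) + s*(20*w^2 - 16*w - 8) + 12*w^3 - 40*w^2 + 36*w - 8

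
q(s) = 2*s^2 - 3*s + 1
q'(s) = 4*s - 3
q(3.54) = 15.44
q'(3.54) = 11.16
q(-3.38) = 33.99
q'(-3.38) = -16.52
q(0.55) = -0.04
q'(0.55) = -0.80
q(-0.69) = 4.02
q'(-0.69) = -5.76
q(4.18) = 23.40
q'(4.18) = 13.72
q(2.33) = 4.87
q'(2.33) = 6.32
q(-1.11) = 6.79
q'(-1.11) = -7.44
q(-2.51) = 21.13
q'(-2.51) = -13.04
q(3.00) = 10.00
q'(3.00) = 9.00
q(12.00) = 253.00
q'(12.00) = 45.00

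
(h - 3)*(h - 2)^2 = h^3 - 7*h^2 + 16*h - 12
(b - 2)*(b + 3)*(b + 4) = b^3 + 5*b^2 - 2*b - 24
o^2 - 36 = (o - 6)*(o + 6)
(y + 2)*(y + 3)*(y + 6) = y^3 + 11*y^2 + 36*y + 36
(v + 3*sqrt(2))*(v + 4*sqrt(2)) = v^2 + 7*sqrt(2)*v + 24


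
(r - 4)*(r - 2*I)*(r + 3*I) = r^3 - 4*r^2 + I*r^2 + 6*r - 4*I*r - 24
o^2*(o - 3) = o^3 - 3*o^2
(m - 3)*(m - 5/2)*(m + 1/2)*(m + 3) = m^4 - 2*m^3 - 41*m^2/4 + 18*m + 45/4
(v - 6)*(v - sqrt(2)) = v^2 - 6*v - sqrt(2)*v + 6*sqrt(2)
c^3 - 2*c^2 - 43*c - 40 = (c - 8)*(c + 1)*(c + 5)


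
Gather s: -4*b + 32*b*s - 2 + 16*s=-4*b + s*(32*b + 16) - 2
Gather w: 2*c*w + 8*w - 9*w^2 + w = -9*w^2 + w*(2*c + 9)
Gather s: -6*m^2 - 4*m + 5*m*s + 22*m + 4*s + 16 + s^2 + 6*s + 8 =-6*m^2 + 18*m + s^2 + s*(5*m + 10) + 24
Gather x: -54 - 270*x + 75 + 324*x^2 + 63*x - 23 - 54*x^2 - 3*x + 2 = 270*x^2 - 210*x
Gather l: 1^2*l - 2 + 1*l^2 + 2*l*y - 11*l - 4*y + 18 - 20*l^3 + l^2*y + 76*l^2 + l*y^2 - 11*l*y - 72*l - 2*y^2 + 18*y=-20*l^3 + l^2*(y + 77) + l*(y^2 - 9*y - 82) - 2*y^2 + 14*y + 16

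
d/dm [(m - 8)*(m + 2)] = 2*m - 6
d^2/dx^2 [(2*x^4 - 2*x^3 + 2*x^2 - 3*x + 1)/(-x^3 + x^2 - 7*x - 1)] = 2*(12*x^6 + 15*x^5 - 273*x^4 - 22*x^3 - 18*x^2 + 39*x - 73)/(x^9 - 3*x^8 + 24*x^7 - 40*x^6 + 162*x^5 - 102*x^4 + 304*x^3 + 144*x^2 + 21*x + 1)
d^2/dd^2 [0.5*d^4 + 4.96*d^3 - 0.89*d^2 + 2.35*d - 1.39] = 6.0*d^2 + 29.76*d - 1.78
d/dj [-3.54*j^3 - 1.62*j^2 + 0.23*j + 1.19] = -10.62*j^2 - 3.24*j + 0.23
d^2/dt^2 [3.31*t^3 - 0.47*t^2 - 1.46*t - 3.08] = 19.86*t - 0.94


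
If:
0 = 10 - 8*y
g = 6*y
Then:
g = 15/2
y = 5/4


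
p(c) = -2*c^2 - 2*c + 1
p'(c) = -4*c - 2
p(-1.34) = 0.09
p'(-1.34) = 3.36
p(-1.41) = -0.16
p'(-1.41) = 3.64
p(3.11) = -24.56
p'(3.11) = -14.44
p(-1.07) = 0.85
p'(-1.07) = 2.28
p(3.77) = -34.97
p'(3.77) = -17.08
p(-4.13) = -24.85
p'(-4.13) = 14.52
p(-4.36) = -28.30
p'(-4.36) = 15.44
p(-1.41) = -0.16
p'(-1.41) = 3.64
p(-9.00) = -143.00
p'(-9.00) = 34.00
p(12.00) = -311.00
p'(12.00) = -50.00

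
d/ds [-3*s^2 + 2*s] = 2 - 6*s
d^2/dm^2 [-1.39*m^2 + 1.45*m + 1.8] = -2.78000000000000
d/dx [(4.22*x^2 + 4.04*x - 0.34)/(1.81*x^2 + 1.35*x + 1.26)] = (-1.6154*x^2 + 11.8652*x + 5.5494)/(3.2761*x^4 + 4.887*x^3 + 6.3837*x^2 + 3.402*x + 1.5876)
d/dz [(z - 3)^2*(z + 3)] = 3*(z - 3)*(z + 1)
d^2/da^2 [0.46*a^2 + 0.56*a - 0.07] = 0.920000000000000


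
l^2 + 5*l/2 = l*(l + 5/2)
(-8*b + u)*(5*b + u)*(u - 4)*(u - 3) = -40*b^2*u^2 + 280*b^2*u - 480*b^2 - 3*b*u^3 + 21*b*u^2 - 36*b*u + u^4 - 7*u^3 + 12*u^2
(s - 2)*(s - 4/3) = s^2 - 10*s/3 + 8/3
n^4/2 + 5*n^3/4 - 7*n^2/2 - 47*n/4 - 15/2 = (n/2 + 1)*(n - 3)*(n + 1)*(n + 5/2)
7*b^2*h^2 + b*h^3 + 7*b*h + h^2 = h*(7*b + h)*(b*h + 1)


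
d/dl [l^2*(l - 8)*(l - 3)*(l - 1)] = l*(5*l^3 - 48*l^2 + 105*l - 48)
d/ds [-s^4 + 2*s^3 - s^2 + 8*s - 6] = -4*s^3 + 6*s^2 - 2*s + 8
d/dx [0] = 0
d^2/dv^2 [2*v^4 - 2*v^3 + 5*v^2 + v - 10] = 24*v^2 - 12*v + 10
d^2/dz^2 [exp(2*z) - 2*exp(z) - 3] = (4*exp(z) - 2)*exp(z)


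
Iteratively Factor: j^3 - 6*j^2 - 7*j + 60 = (j - 5)*(j^2 - j - 12) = (j - 5)*(j - 4)*(j + 3)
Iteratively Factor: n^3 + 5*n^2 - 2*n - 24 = (n - 2)*(n^2 + 7*n + 12) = (n - 2)*(n + 4)*(n + 3)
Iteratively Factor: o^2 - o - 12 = (o + 3)*(o - 4)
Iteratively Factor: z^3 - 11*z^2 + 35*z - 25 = (z - 5)*(z^2 - 6*z + 5) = (z - 5)*(z - 1)*(z - 5)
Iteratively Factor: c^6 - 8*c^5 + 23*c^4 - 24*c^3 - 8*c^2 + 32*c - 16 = (c - 2)*(c^5 - 6*c^4 + 11*c^3 - 2*c^2 - 12*c + 8) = (c - 2)*(c - 1)*(c^4 - 5*c^3 + 6*c^2 + 4*c - 8) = (c - 2)^2*(c - 1)*(c^3 - 3*c^2 + 4) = (c - 2)^3*(c - 1)*(c^2 - c - 2) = (c - 2)^4*(c - 1)*(c + 1)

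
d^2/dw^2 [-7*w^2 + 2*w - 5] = -14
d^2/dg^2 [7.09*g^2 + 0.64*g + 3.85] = 14.1800000000000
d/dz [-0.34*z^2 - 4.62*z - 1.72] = -0.68*z - 4.62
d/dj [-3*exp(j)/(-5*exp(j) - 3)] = 9*exp(j)/(25*exp(2*j) + 30*exp(j) + 9)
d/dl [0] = 0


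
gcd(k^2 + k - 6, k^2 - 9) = k + 3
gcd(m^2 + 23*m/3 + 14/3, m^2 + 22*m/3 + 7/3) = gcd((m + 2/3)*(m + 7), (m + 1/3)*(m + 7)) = m + 7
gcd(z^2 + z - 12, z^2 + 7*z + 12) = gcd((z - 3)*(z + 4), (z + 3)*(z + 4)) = z + 4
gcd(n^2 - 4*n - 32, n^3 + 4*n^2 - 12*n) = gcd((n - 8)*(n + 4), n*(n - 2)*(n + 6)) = 1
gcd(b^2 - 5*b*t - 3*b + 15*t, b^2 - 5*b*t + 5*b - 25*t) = -b + 5*t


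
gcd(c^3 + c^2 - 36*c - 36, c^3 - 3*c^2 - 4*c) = c + 1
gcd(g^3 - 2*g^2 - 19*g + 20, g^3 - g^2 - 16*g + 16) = g^2 + 3*g - 4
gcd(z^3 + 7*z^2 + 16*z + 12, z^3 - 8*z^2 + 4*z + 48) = z + 2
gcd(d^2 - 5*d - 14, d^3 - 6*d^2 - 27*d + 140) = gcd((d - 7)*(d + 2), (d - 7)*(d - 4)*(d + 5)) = d - 7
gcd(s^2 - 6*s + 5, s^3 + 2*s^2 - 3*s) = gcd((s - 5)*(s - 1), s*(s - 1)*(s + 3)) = s - 1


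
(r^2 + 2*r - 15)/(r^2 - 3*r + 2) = (r^2 + 2*r - 15)/(r^2 - 3*r + 2)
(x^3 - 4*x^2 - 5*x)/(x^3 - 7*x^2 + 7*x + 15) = x/(x - 3)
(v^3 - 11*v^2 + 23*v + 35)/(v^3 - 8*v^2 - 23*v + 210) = (v^2 - 4*v - 5)/(v^2 - v - 30)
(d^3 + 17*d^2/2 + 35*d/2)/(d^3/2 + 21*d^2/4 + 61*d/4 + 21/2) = 2*d*(d + 5)/(d^2 + 7*d + 6)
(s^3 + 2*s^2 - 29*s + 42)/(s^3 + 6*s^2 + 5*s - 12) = (s^3 + 2*s^2 - 29*s + 42)/(s^3 + 6*s^2 + 5*s - 12)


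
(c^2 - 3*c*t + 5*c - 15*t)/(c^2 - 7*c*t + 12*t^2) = (-c - 5)/(-c + 4*t)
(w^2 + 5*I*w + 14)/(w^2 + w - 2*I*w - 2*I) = (w + 7*I)/(w + 1)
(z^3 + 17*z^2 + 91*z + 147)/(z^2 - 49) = (z^2 + 10*z + 21)/(z - 7)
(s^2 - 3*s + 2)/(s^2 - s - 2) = (s - 1)/(s + 1)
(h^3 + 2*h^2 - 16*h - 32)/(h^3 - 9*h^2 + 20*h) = (h^2 + 6*h + 8)/(h*(h - 5))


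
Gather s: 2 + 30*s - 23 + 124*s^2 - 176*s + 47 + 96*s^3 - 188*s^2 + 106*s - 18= 96*s^3 - 64*s^2 - 40*s + 8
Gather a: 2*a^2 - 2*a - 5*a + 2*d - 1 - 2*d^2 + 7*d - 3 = 2*a^2 - 7*a - 2*d^2 + 9*d - 4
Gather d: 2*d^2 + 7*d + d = 2*d^2 + 8*d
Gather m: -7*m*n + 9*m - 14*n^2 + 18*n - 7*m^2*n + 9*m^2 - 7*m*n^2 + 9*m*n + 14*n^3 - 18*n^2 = m^2*(9 - 7*n) + m*(-7*n^2 + 2*n + 9) + 14*n^3 - 32*n^2 + 18*n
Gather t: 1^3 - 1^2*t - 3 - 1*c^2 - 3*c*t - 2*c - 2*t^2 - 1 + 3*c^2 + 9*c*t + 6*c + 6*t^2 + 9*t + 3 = 2*c^2 + 4*c + 4*t^2 + t*(6*c + 8)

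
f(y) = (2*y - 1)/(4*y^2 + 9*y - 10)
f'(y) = (-8*y - 9)*(2*y - 1)/(4*y^2 + 9*y - 10)^2 + 2/(4*y^2 + 9*y - 10) = (-8*y^2 + 8*y - 11)/(16*y^4 + 72*y^3 + y^2 - 180*y + 100)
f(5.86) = 0.06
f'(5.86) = -0.01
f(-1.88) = 0.37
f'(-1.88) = -0.33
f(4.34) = 0.07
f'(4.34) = -0.01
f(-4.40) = -0.35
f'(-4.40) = -0.26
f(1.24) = 0.20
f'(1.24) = -0.25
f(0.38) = 0.04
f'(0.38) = -0.25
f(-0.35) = 0.13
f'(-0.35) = -0.09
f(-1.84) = 0.36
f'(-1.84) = -0.31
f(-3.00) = 7.00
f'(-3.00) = -107.00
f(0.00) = 0.10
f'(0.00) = -0.11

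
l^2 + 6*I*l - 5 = (l + I)*(l + 5*I)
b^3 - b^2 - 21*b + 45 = (b - 3)^2*(b + 5)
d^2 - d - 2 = (d - 2)*(d + 1)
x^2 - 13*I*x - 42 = (x - 7*I)*(x - 6*I)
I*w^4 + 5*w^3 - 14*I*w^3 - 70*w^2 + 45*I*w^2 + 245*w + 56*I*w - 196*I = (w - 7)^2*(w - 4*I)*(I*w + 1)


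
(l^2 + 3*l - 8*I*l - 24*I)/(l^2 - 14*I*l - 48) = (l + 3)/(l - 6*I)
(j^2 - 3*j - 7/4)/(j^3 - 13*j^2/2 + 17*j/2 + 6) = (j - 7/2)/(j^2 - 7*j + 12)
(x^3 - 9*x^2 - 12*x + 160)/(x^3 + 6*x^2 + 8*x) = (x^2 - 13*x + 40)/(x*(x + 2))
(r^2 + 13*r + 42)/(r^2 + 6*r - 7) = (r + 6)/(r - 1)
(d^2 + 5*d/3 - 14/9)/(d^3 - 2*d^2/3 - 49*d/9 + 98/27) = 3/(3*d - 7)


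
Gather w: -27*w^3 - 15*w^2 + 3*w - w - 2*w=-27*w^3 - 15*w^2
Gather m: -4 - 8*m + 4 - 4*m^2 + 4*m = -4*m^2 - 4*m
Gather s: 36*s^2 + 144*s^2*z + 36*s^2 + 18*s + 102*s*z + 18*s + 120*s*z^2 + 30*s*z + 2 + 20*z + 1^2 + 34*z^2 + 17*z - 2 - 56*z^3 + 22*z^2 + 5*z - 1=s^2*(144*z + 72) + s*(120*z^2 + 132*z + 36) - 56*z^3 + 56*z^2 + 42*z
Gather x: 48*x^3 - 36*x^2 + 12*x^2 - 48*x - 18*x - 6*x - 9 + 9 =48*x^3 - 24*x^2 - 72*x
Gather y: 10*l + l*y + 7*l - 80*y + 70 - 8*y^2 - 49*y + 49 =17*l - 8*y^2 + y*(l - 129) + 119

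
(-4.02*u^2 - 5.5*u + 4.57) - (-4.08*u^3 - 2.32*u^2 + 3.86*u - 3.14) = 4.08*u^3 - 1.7*u^2 - 9.36*u + 7.71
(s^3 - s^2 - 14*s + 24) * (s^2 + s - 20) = s^5 - 35*s^3 + 30*s^2 + 304*s - 480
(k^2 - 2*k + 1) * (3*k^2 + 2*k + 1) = 3*k^4 - 4*k^3 + 1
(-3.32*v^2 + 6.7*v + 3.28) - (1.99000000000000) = -3.32*v^2 + 6.7*v + 1.29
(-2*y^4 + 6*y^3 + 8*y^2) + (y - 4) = -2*y^4 + 6*y^3 + 8*y^2 + y - 4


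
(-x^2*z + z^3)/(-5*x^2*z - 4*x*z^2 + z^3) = (x - z)/(5*x - z)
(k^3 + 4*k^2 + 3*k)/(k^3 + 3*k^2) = (k + 1)/k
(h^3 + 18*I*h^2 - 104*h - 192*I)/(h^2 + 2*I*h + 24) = (h^2 + 12*I*h - 32)/(h - 4*I)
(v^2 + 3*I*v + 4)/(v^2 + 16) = (v - I)/(v - 4*I)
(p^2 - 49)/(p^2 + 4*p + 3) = (p^2 - 49)/(p^2 + 4*p + 3)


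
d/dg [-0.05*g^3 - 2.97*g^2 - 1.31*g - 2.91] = -0.15*g^2 - 5.94*g - 1.31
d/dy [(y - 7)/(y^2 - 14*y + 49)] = -1/(y^2 - 14*y + 49)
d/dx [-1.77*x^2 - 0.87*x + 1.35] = -3.54*x - 0.87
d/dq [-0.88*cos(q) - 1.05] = 0.88*sin(q)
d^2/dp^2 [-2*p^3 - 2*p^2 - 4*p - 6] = -12*p - 4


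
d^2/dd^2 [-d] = 0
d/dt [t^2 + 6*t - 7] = 2*t + 6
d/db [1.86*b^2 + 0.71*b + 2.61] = 3.72*b + 0.71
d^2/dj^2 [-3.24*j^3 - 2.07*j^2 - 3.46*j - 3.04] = -19.44*j - 4.14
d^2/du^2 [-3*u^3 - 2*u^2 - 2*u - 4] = -18*u - 4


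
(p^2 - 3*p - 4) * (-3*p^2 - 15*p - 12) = -3*p^4 - 6*p^3 + 45*p^2 + 96*p + 48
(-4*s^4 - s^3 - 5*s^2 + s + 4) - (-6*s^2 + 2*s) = -4*s^4 - s^3 + s^2 - s + 4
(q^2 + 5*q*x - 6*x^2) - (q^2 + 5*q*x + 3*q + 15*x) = -3*q - 6*x^2 - 15*x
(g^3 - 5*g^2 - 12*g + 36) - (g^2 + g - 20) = g^3 - 6*g^2 - 13*g + 56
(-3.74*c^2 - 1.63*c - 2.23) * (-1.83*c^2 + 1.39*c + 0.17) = 6.8442*c^4 - 2.2157*c^3 + 1.1794*c^2 - 3.3768*c - 0.3791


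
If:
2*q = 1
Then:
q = 1/2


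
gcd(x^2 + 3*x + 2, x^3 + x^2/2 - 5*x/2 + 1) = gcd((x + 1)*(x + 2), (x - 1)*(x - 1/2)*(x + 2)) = x + 2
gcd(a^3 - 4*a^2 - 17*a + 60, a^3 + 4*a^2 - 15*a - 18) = a - 3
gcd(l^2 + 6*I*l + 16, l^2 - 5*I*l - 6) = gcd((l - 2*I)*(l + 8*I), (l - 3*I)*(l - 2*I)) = l - 2*I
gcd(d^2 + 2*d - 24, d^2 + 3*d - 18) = d + 6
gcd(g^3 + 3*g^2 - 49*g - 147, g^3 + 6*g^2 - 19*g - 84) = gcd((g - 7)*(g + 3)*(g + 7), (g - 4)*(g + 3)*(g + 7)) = g^2 + 10*g + 21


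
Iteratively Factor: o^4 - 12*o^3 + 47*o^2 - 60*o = (o - 3)*(o^3 - 9*o^2 + 20*o) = o*(o - 3)*(o^2 - 9*o + 20) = o*(o - 4)*(o - 3)*(o - 5)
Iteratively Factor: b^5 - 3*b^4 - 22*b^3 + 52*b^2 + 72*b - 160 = (b + 2)*(b^4 - 5*b^3 - 12*b^2 + 76*b - 80) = (b - 2)*(b + 2)*(b^3 - 3*b^2 - 18*b + 40) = (b - 5)*(b - 2)*(b + 2)*(b^2 + 2*b - 8) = (b - 5)*(b - 2)*(b + 2)*(b + 4)*(b - 2)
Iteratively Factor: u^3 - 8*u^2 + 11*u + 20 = (u - 5)*(u^2 - 3*u - 4) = (u - 5)*(u - 4)*(u + 1)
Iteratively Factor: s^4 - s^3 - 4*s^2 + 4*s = (s - 2)*(s^3 + s^2 - 2*s) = s*(s - 2)*(s^2 + s - 2) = s*(s - 2)*(s - 1)*(s + 2)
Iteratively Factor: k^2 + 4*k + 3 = (k + 3)*(k + 1)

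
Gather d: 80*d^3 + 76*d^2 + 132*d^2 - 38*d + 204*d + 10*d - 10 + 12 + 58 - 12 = 80*d^3 + 208*d^2 + 176*d + 48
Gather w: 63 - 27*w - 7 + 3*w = 56 - 24*w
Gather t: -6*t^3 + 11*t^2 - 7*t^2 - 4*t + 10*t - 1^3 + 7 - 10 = -6*t^3 + 4*t^2 + 6*t - 4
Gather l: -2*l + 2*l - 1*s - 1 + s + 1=0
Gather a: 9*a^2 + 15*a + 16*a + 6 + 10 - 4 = 9*a^2 + 31*a + 12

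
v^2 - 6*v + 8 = (v - 4)*(v - 2)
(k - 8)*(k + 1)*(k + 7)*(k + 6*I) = k^4 + 6*I*k^3 - 57*k^2 - 56*k - 342*I*k - 336*I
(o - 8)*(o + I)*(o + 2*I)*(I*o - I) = I*o^4 - 3*o^3 - 9*I*o^3 + 27*o^2 + 6*I*o^2 - 24*o + 18*I*o - 16*I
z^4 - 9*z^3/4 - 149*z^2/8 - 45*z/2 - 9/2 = (z - 6)*(z + 1/4)*(z + 3/2)*(z + 2)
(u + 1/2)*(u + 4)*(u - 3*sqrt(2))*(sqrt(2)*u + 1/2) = sqrt(2)*u^4 - 11*u^3/2 + 9*sqrt(2)*u^3/2 - 99*u^2/4 + sqrt(2)*u^2/2 - 11*u - 27*sqrt(2)*u/4 - 3*sqrt(2)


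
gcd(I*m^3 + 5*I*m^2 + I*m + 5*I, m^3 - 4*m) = 1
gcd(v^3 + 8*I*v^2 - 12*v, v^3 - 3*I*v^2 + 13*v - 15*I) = 1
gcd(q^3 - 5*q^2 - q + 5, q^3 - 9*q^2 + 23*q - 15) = q^2 - 6*q + 5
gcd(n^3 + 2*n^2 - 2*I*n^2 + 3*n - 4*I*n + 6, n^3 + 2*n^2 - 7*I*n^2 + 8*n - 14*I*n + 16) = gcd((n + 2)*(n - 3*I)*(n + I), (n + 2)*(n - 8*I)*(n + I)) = n^2 + n*(2 + I) + 2*I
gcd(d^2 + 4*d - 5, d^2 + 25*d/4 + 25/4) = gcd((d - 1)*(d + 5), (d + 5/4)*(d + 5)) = d + 5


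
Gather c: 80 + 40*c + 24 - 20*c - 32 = 20*c + 72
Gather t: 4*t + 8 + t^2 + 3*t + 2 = t^2 + 7*t + 10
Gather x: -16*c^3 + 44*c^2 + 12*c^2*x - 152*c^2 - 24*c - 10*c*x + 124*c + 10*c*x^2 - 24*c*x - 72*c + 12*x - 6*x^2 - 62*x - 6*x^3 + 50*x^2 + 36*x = -16*c^3 - 108*c^2 + 28*c - 6*x^3 + x^2*(10*c + 44) + x*(12*c^2 - 34*c - 14)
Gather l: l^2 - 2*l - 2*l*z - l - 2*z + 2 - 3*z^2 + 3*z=l^2 + l*(-2*z - 3) - 3*z^2 + z + 2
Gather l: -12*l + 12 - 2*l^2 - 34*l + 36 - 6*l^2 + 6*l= -8*l^2 - 40*l + 48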